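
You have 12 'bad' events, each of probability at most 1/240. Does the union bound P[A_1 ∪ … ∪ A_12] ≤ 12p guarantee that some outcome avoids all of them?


Union bound: P[∪_{i=1}^{12} A_i] ≤ Σ_i P[A_i] ≤ 12·p = 12·(1/240) = 1/20.
Numerically: 1/20 ≈ 0.050000.
Is 1/20 < 1? YES.
Since P[∪ A_i] ≤ 1/20 < 1, the complement has P[∩ A_i^c] ≥ 1 − 1/20 = 19/20 > 0, so some outcome avoids every A_i.

12·p = 1/20 ≈ 0.050000; existence CERTIFIED by the union bound.


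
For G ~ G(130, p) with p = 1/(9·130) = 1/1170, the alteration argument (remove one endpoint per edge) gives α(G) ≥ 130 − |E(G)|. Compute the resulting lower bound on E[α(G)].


E[|E(G)|] = C(130, 2)·p = 8385 · (1/1170) = 43/6.
E[α(G)] ≥ n − E[|E(G)|] = 130 − 43/6 = 737/6.
Numerically: ≈ 122.83333.
(This is only a lower bound; the true E[α(G)] may be larger.)

E[α(G)] ≥ 737/6 ≈ 122.83333.


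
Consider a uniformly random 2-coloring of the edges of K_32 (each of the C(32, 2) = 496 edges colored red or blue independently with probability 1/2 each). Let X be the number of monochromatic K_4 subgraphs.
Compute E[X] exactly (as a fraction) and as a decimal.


Let X = Σ_S X_S over the C(32, 4) = 35960 subsets S of size 4, where X_S = 1 if the K_4 on S is monochromatic.
For a fixed S, the K_4 on S has C(4, 2) = 6 edges. P[all 6 edges red] = (1/2)^6, and likewise for blue, so P[monochromatic] = 2·(1/2)^6 = 2^{1 − 6} = 1/32.
Summing: E[X] = C(32, 4) · 2^{1 − 6} = 35960 · 1/32 = 4495/4.
Numerically: E[X] ≈ 1123.750000.

E[X] = C(32,4)·2^(1−C(4,2)) = 4495/4 ≈ 1123.750000.


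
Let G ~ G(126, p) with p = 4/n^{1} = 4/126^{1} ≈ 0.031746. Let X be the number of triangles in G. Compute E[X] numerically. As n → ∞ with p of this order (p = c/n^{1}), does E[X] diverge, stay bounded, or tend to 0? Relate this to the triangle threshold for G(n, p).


Number of potential triangles: C(126, 3) = 325500.
Each occurs with probability p³ ≈ (0.031746)³ ≈ 3.19939851e-05.
By linearity: E[X] = C(126, 3)·p³ ≈ 325500 · 3.19939851e-05 ≈ 10.414042.
Here α = 1, so p = 4/n is exactly at the triangle threshold p ~ 1/n. Asymptotically E[X] → c³/6 = 4³/6 = 32/3 ≈ 10.666667, a bounded constant. In this regime the triangle count is asymptotically Poisson(c³/6).

E[X] ≈ 10.414042; in regime p = Θ(1/n^{1}) E[X] stays bounded (at the triangle threshold p ~ 1/n).


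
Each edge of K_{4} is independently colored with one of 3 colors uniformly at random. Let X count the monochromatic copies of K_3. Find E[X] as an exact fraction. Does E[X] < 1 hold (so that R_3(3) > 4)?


E[X] = C(4, 3) · 3^{1 − 3} = 4 · 3^{−2} = 4/9.
As a reduced fraction: E[X] = 4/9 ≈ 0.4444.
Is E[X] < 1? YES.
Since E[X] < 1, there exists a 3-coloring of K_{4} with no monochromatic K_3; hence R_3(3) > 4.

E[X] = 4/9 ≈ 0.4444; E[X] < 1, so R_3(3) > 4.


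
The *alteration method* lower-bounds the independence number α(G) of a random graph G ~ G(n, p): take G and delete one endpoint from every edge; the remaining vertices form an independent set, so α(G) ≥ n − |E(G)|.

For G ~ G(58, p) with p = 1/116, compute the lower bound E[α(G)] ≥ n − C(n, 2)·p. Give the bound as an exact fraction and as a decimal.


E[|E(G)|] = C(58, 2)·p = 1653 · (1/116) = 57/4.
E[α(G)] ≥ n − E[|E(G)|] = 58 − 57/4 = 175/4.
Numerically: ≈ 43.7500.
(This is only a lower bound; the true E[α(G)] may be larger.)

E[α(G)] ≥ 175/4 ≈ 43.7500.


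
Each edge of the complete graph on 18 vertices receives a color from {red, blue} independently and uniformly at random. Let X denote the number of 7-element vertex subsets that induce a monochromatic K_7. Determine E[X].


Let X = Σ_S X_S over the C(18, 7) = 31824 subsets S of size 7, where X_S = 1 if the K_7 on S is monochromatic.
For a fixed S, the K_7 on S has C(7, 2) = 21 edges. P[all 21 edges red] = (1/2)^21, and likewise for blue, so P[monochromatic] = 2·(1/2)^21 = 2^{1 − 21} = 1/1048576.
By linearity of expectation: E[X] = C(18, 7) · 2^{1 − 21} = 31824 · 1/1048576 = 1989/65536.
Numerically: E[X] ≈ 0.030350.

E[X] = C(18,7)·2^(1−C(7,2)) = 1989/65536 ≈ 0.030350.


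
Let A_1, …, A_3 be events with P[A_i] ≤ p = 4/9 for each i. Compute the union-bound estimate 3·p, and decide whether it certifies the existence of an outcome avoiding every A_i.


Union bound: P[∪_{i=1}^{3} A_i] ≤ Σ_i P[A_i] ≤ 3·p = 3·(4/9) = 4/3.
Numerically: 4/3 ≈ 1.333.
Is 4/3 < 1? NO.
Since the bound 4/3 is ≥ 1, the union bound is uninformative here; it does NOT by itself certify existence.

3·p = 4/3 ≈ 1.333; existence NOT certified by the union bound.


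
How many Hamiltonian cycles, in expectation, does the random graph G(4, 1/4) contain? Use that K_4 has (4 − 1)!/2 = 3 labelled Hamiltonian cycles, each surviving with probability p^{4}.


K_4 has (4 − 1)!/2 = 3 labelled Hamiltonian cycles.
For each such Hamiltonian cycle H, let X_H = 1 if all 4 edges of H are present in G. Then P[X_H = 1] = p^{4} = (1/4)^{4} = 1/256.
Summing the indicators: E[X] = Σ_H E[X_H] = 3 · p^{4} = 3 · 1/256 = 3/256.
Numerically: E[X] ≈ 0.011719.

E[X] = 3 · (1/4)^{4} = 3/256 ≈ 0.011719.


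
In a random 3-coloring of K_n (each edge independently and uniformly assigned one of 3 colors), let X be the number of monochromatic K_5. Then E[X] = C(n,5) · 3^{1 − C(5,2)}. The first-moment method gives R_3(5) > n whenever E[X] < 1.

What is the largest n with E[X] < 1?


We need C(n, 5) · 3^{1 − 10} < 1, i.e. C(n, 5) < 3^{10 − 1} = 19683.
Check values of n near the boundary:
  n = 18: C(18, 5) = 8568; 8568 < 19683? YES
  n = 19: C(19, 5) = 11628; 11628 < 19683? YES
  n = 20: C(20, 5) = 15504; 15504 < 19683? YES
  n = 21: C(21, 5) = 20349; 20349 < 19683? NO
  n = 22: C(22, 5) = 26334; 26334 < 19683? NO
The largest n with C(n, 5) < 19683 is n = 20 (where E[X] = 5168/6561 ≈ 0.7877). Hence R_3(5) > 20, i.e. R_3(5) ≥ 21.

Largest n = 20; hence R_3(5) > 20.


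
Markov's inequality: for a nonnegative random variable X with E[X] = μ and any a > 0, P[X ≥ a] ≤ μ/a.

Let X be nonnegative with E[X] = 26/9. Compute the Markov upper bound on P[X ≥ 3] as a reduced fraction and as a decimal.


μ = E[X] = 26/9, a = 3.
Markov: P[X ≥ 3] ≤ μ/a = (26/9)/3 = 26/27.
Numerically: ≈ 0.962963.
(Since a = 3 > μ = 2.888889, the bound 26/27 is < 1 and informative.)

P[X ≥ 3] ≤ 26/27 ≈ 0.962963.


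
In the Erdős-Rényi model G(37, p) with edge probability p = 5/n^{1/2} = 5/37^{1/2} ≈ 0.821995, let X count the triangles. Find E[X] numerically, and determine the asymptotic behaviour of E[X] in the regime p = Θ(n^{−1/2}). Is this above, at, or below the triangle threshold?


Number of potential triangles: C(37, 3) = 7770.
Each occurs with probability p³ ≈ (0.821995)³ ≈ 5.55401984e-01.
By linearity: E[X] = C(37, 3)·p³ ≈ 7770 · 5.55401984e-01 ≈ 4315.473417.
Since α = 1/2 < 1, p = c/n^{1/2} ≫ 1/n is above the triangle threshold p ~ 1/n. Asymptotically E[X] ~ (c³/6)·n^{3(1−α)} = (5³/6)·n^{1.5} → ∞; triangles are abundant w.h.p.

E[X] ≈ 4315.473417; in regime p = Θ(1/n^{1/2}) E[X] diverges (above the triangle threshold p ~ 1/n).


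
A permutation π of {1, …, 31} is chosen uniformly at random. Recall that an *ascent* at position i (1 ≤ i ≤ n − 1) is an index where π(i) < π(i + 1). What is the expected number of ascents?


Write X = Σ X_I over i = 1, …, 30, with X_I the indicator of one ascent.
There are 30 indicators.
For each fixed i, the pair (π(i), π(i+1)) is a uniformly random ordered pair of distinct values from {1, …, 31}; by symmetry P[π(i) < π(i+1)] = 1/2.
By linearity: E[X] = 30 · (1/2) = (31 − 1) · (1/2) = 15 ≈ 15.000000.

E[X] = 15 = 15.000000.


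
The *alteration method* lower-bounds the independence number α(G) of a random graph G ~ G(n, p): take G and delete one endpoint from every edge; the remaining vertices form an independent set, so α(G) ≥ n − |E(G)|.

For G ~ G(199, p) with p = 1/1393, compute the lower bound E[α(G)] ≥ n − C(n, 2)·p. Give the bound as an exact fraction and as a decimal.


E[|E(G)|] = C(199, 2)·p = 19701 · (1/1393) = 99/7.
E[α(G)] ≥ n − E[|E(G)|] = 199 − 99/7 = 1294/7.
Numerically: ≈ 184.85714.
(This is only a lower bound; the true E[α(G)] may be larger.)

E[α(G)] ≥ 1294/7 ≈ 184.85714.


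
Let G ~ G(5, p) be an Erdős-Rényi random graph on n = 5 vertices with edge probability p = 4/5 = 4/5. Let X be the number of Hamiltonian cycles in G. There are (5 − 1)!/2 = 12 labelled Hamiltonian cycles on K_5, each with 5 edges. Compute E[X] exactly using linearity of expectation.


K_5 has (5 − 1)!/2 = 12 labelled Hamiltonian cycles.
For each such Hamiltonian cycle H, let X_H = 1 if all 5 edges of H are present in G. Then P[X_H = 1] = p^{5} = (4/5)^{5} = 1024/3125.
By linearity: E[X] = Σ_H E[X_H] = 12 · p^{5} = 12 · 1024/3125 = 12288/3125.
Numerically: E[X] ≈ 3.93.

E[X] = 12 · (4/5)^{5} = 12288/3125 ≈ 3.93.


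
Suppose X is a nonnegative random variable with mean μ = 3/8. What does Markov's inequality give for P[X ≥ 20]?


μ = E[X] = 3/8, a = 20.
Markov: P[X ≥ 20] ≤ μ/a = (3/8)/20 = 3/160.
Numerically: ≈ 0.019.
(Since a = 20 > μ = 0.375, the bound 3/160 is < 1 and informative.)

P[X ≥ 20] ≤ 3/160 ≈ 0.019.


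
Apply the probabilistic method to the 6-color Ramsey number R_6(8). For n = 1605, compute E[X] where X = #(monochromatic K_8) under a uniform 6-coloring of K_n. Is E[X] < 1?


E[X] = C(1605, 8) · 6^{1 − 28} = 1073226690197348380200 · 6^{−27} = 1073226690197348380200/1023490369077469249536.
As a reduced fraction: E[X] = 14905926252740949725/14215144014964850688 ≈ 1.048595.
Is E[X] < 1? NO.
Since E[X] ≥ 1, the first-moment bound is inconclusive at n = 1605; it does NOT by itself certify R_6(8) > 1605.

E[X] = 14905926252740949725/14215144014964850688 ≈ 1.048595; E[X] ≥ 1; first-moment method inconclusive here.


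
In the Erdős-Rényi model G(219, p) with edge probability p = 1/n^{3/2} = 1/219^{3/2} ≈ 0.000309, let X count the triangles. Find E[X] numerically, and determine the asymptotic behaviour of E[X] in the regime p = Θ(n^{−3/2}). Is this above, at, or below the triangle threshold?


Number of potential triangles: C(219, 3) = 1726669.
Each occurs with probability p³ ≈ (0.000309)³ ≈ 2.93766e-11.
By linearity: E[X] = C(219, 3)·p³ ≈ 1726669 · 2.93766e-11 ≈ 0.000.
Since α = 3/2 > 1, p = c/n^{3/2} = o(1/n) is below the triangle threshold p ~ 1/n. Asymptotically E[X] ~ (c³/6)·n^{3(1−α)} = (1³/6)·n^{-1.5} → 0, so by Markov's inequality G has no triangles w.h.p.

E[X] ≈ 0.000; in regime p = Θ(1/n^{3/2}) E[X] tends to 0 (below the triangle threshold p ~ 1/n).


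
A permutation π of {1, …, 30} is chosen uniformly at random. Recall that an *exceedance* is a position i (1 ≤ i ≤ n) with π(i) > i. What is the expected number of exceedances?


Write X = Σ_{i=1}^{30} X_i, where X_i = 1_{π(i) > i}.
For each fixed i, π(i) is uniform over {1, …, 30} (marginal of a uniform permutation), so P[π(i) > i] = (n − i)/n. Summing: Σ_{i=1}^{30} (n − i)/n = (0 + 1 + … + 29)/30 = 30(30 − 1)/(2·30) = (30 − 1)/2.
Hence E[X] = Σ_{i=1}^{30} (30 − i)/30 = 29/2 ≈ 14.500000.

E[X] = 29/2 = 14.500000.


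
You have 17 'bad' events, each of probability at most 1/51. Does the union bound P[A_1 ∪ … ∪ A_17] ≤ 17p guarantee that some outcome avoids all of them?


Union bound: P[∪_{i=1}^{17} A_i] ≤ Σ_i P[A_i] ≤ 17·p = 17·(1/51) = 1/3.
Numerically: 1/3 ≈ 0.333.
Is 1/3 < 1? YES.
Since P[∪ A_i] ≤ 1/3 < 1, the complement has P[∩ A_i^c] ≥ 1 − 1/3 = 2/3 > 0, so some outcome avoids every A_i.

17·p = 1/3 ≈ 0.333; existence CERTIFIED by the union bound.


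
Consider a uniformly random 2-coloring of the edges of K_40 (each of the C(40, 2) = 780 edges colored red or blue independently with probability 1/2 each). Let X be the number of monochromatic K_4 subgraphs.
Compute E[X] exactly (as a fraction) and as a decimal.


Let X = Σ_S X_S over the C(40, 4) = 91390 subsets S of size 4, where X_S = 1 if the K_4 on S is monochromatic.
For a fixed S, the K_4 on S has C(4, 2) = 6 edges. P[all 6 edges red] = (1/2)^6, and likewise for blue, so P[monochromatic] = 2·(1/2)^6 = 2^{1 − 6} = 1/32.
By linearity: E[X] = C(40, 4) · 2^{1 − 6} = 91390 · 1/32 = 45695/16.
Numerically: E[X] ≈ 2855.9375.

E[X] = C(40,4)·2^(1−C(4,2)) = 45695/16 ≈ 2855.9375.


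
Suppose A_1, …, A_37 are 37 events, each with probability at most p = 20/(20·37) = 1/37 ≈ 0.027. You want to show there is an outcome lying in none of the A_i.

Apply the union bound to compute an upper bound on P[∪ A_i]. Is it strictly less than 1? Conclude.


Union bound: P[∪_{i=1}^{37} A_i] ≤ Σ_i P[A_i] ≤ 37·p = 37·(1/37) = 1.
Numerically: 1 ≈ 1.000.
Is 1 < 1? NO.
Since the bound 1 is ≥ 1, the union bound is uninformative here; it does NOT by itself certify existence.

37·p = 1 ≈ 1.000; existence NOT certified by the union bound.


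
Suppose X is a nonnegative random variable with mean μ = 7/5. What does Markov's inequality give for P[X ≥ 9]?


μ = E[X] = 7/5, a = 9.
Markov: P[X ≥ 9] ≤ μ/a = (7/5)/9 = 7/45.
Numerically: ≈ 0.1556.
(Since a = 9 > μ = 1.4000, the bound 7/45 is < 1 and informative.)

P[X ≥ 9] ≤ 7/45 ≈ 0.1556.


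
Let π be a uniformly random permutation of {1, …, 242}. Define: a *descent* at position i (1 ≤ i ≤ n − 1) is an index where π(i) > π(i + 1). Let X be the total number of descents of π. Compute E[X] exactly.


Write X = Σ X_I over i = 1, …, 241, with X_I the indicator of one descent.
There are 241 indicators.
For each fixed i, the pair (π(i), π(i+1)) is a uniformly random ordered pair of distinct values from {1, …, 242}; by symmetry P[π(i) > π(i+1)] = 1/2.
By linearity: E[X] = 241 · (1/2) = (242 − 1) · (1/2) = 241/2 ≈ 120.5000.

E[X] = 241/2 = 120.5000.


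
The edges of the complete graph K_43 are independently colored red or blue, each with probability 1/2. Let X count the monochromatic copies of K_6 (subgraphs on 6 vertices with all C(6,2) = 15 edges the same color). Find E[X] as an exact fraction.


Let X = Σ_S X_S over the C(43, 6) = 6096454 subsets S of size 6, where X_S = 1 if the K_6 on S is monochromatic.
For a fixed S, the K_6 on S has C(6, 2) = 15 edges. P[all 15 edges red] = (1/2)^15, and likewise for blue, so P[monochromatic] = 2·(1/2)^15 = 2^{1 − 15} = 1/16384.
Summing: E[X] = C(43, 6) · 2^{1 − 15} = 6096454 · 1/16384 = 3048227/8192.
Numerically: E[X] ≈ 372.09802.

E[X] = C(43,6)·2^(1−C(6,2)) = 3048227/8192 ≈ 372.09802.


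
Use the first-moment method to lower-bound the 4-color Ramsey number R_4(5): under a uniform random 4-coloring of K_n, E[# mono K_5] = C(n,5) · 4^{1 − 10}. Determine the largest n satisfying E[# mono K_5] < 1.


We need C(n, 5) · 4^{1 − 10} < 1, i.e. C(n, 5) < 4^{10 − 1} = 262144.
Check values of n near the boundary:
  n = 29: C(29, 5) = 118755; 118755 < 262144? YES
  n = 30: C(30, 5) = 142506; 142506 < 262144? YES
  n = 31: C(31, 5) = 169911; 169911 < 262144? YES
  n = 32: C(32, 5) = 201376; 201376 < 262144? YES
  n = 33: C(33, 5) = 237336; 237336 < 262144? YES
  n = 34: C(34, 5) = 278256; 278256 < 262144? NO
The largest n with C(n, 5) < 262144 is n = 33 (where E[X] = 29667/32768 ≈ 0.90536). Hence R_4(5) > 33, i.e. R_4(5) ≥ 34.

Largest n = 33; hence R_4(5) > 33.


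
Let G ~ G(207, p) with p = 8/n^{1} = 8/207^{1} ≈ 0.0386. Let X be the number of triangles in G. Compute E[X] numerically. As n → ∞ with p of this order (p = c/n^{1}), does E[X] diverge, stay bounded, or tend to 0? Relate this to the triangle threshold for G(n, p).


Number of potential triangles: C(207, 3) = 1456935.
Each occurs with probability p³ ≈ (0.0386)³ ≈ 5.77243e-05.
By linearity: E[X] = C(207, 3)·p³ ≈ 1456935 · 5.77243e-05 ≈ 84.101.
Here α = 1, so p = 8/n is exactly at the triangle threshold p ~ 1/n. Asymptotically E[X] → c³/6 = 8³/6 = 256/3 ≈ 85.333, a bounded constant. In this regime the triangle count is asymptotically Poisson(c³/6).

E[X] ≈ 84.101; in regime p = Θ(1/n^{1}) E[X] stays bounded (at the triangle threshold p ~ 1/n).


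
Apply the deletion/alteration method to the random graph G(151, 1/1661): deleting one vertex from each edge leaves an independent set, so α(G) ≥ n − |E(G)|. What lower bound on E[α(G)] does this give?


E[|E(G)|] = C(151, 2)·p = 11325 · (1/1661) = 75/11.
E[α(G)] ≥ n − E[|E(G)|] = 151 − 75/11 = 1586/11.
Numerically: ≈ 144.181818.
(This is only a lower bound; the true E[α(G)] may be larger.)

E[α(G)] ≥ 1586/11 ≈ 144.181818.


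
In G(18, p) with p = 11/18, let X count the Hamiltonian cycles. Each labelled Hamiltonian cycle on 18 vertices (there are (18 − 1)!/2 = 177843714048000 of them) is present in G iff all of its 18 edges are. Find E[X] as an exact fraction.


K_18 has (18 − 1)!/2 = 177843714048000 labelled Hamiltonian cycles.
For each such Hamiltonian cycle H, let X_H = 1 if all 18 edges of H are present in G. Then P[X_H = 1] = p^{18} = (11/18)^{18} = 5559917313492231481/39346408075296537575424.
Summing the indicators: E[X] = Σ_H E[X_H] = 177843714048000 · p^{18} = 177843714048000 · 5559917313492231481/39346408075296537575424 = 82786473808235140223154875/3294258113514384.
Numerically: E[X] ≈ 2.51e+10.

E[X] = 177843714048000 · (11/18)^{18} = 82786473808235140223154875/3294258113514384 ≈ 2.51e+10.


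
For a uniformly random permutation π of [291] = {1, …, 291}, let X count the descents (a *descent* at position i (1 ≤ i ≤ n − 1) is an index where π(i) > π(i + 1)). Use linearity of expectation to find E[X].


Write X = Σ X_I over i = 1, …, 290, with X_I the indicator of one descent.
There are 290 indicators.
For each fixed i, the pair (π(i), π(i+1)) is a uniformly random ordered pair of distinct values from {1, …, 291}; by symmetry P[π(i) > π(i+1)] = 1/2.
By linearity: E[X] = 290 · (1/2) = (291 − 1) · (1/2) = 145 ≈ 145.00000.

E[X] = 145 = 145.00000.


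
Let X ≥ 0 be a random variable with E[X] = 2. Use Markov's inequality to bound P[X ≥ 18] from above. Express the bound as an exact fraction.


μ = E[X] = 2, a = 18.
Markov: P[X ≥ 18] ≤ μ/a = (2)/18 = 1/9.
Numerically: ≈ 0.11111.
(Since a = 18 > μ = 2.00000, the bound 1/9 is < 1 and informative.)

P[X ≥ 18] ≤ 1/9 ≈ 0.11111.


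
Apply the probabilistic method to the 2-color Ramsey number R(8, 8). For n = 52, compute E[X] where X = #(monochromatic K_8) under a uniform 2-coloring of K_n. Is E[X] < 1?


E[X] = C(52, 8) · 2^{1 − 28} = 752538150 · 2^{−27} = 752538150/134217728.
As a reduced fraction: E[X] = 376269075/67108864 ≈ 5.6068.
Is E[X] < 1? NO.
Since E[X] ≥ 1, the first-moment bound is inconclusive at n = 52; it does NOT by itself certify R(8, 8) > 52.

E[X] = 376269075/67108864 ≈ 5.6068; E[X] ≥ 1; first-moment method inconclusive here.


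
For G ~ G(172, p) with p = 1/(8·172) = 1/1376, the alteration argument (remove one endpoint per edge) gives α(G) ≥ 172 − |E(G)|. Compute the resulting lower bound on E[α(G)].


E[|E(G)|] = C(172, 2)·p = 14706 · (1/1376) = 171/16.
E[α(G)] ≥ n − E[|E(G)|] = 172 − 171/16 = 2581/16.
Numerically: ≈ 161.312.
(This is only a lower bound; the true E[α(G)] may be larger.)

E[α(G)] ≥ 2581/16 ≈ 161.312.


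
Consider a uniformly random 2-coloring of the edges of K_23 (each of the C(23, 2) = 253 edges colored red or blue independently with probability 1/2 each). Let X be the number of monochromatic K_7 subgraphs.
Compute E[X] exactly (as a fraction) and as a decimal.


Let X = Σ_S X_S over the C(23, 7) = 245157 subsets S of size 7, where X_S = 1 if the K_7 on S is monochromatic.
For a fixed S, the K_7 on S has C(7, 2) = 21 edges. P[all 21 edges red] = (1/2)^21, and likewise for blue, so P[monochromatic] = 2·(1/2)^21 = 2^{1 − 21} = 1/1048576.
By linearity: E[X] = C(23, 7) · 2^{1 − 21} = 245157 · 1/1048576 = 245157/1048576.
Numerically: E[X] ≈ 0.2338.

E[X] = C(23,7)·2^(1−C(7,2)) = 245157/1048576 ≈ 0.2338.


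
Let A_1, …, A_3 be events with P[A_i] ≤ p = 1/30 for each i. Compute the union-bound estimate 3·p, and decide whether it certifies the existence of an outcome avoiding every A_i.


Union bound: P[∪_{i=1}^{3} A_i] ≤ Σ_i P[A_i] ≤ 3·p = 3·(1/30) = 1/10.
Numerically: 1/10 ≈ 0.100000.
Is 1/10 < 1? YES.
Since P[∪ A_i] ≤ 1/10 < 1, the complement has P[∩ A_i^c] ≥ 1 − 1/10 = 9/10 > 0, so some outcome avoids every A_i.

3·p = 1/10 ≈ 0.100000; existence CERTIFIED by the union bound.


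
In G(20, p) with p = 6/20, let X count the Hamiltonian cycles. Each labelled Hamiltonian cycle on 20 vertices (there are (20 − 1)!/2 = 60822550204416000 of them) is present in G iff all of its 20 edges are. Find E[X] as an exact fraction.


K_20 has (20 − 1)!/2 = 60822550204416000 labelled Hamiltonian cycles.
For each such Hamiltonian cycle H, let X_H = 1 if all 20 edges of H are present in G. Then P[X_H = 1] = p^{20} = (3/10)^{20} = 3486784401/100000000000000000000.
By linearity of expectation: E[X] = Σ_H E[X_H] = 60822550204416000 · p^{20} = 60822550204416000 · 3486784401/100000000000000000000 = 51776152168407487821/24414062500000.
Numerically: E[X] ≈ 2.12e+06.

E[X] = 60822550204416000 · (3/10)^{20} = 51776152168407487821/24414062500000 ≈ 2.12e+06.


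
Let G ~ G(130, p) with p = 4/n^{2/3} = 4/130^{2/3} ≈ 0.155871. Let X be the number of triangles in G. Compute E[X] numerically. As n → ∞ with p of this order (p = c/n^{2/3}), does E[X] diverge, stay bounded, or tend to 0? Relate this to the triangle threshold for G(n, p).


Number of potential triangles: C(130, 3) = 357760.
Each occurs with probability p³ ≈ (0.155871)³ ≈ 3.78698225e-03.
By linearity: E[X] = C(130, 3)·p³ ≈ 357760 · 3.78698225e-03 ≈ 1354.830769.
Since α = 2/3 < 1, p = c/n^{2/3} ≫ 1/n is above the triangle threshold p ~ 1/n. Asymptotically E[X] ~ (c³/6)·n^{3(1−α)} = (4³/6)·n^{1} → ∞; triangles are abundant w.h.p.

E[X] ≈ 1354.830769; in regime p = Θ(1/n^{2/3}) E[X] diverges (above the triangle threshold p ~ 1/n).


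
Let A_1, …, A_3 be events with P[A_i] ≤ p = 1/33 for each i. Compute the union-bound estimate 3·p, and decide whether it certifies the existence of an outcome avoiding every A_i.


Union bound: P[∪_{i=1}^{3} A_i] ≤ Σ_i P[A_i] ≤ 3·p = 3·(1/33) = 1/11.
Numerically: 1/11 ≈ 0.09091.
Is 1/11 < 1? YES.
Since P[∪ A_i] ≤ 1/11 < 1, the complement has P[∩ A_i^c] ≥ 1 − 1/11 = 10/11 > 0, so some outcome avoids every A_i.

3·p = 1/11 ≈ 0.09091; existence CERTIFIED by the union bound.


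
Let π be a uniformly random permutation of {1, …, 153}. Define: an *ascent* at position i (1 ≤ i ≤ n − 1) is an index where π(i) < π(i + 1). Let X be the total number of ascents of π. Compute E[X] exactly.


Write X = Σ X_I over i = 1, …, 152, with X_I the indicator of one ascent.
There are 152 indicators.
For each fixed i, the pair (π(i), π(i+1)) is a uniformly random ordered pair of distinct values from {1, …, 153}; by symmetry P[π(i) < π(i+1)] = 1/2.
By linearity: E[X] = 152 · (1/2) = (153 − 1) · (1/2) = 76 ≈ 76.000.

E[X] = 76 = 76.000.


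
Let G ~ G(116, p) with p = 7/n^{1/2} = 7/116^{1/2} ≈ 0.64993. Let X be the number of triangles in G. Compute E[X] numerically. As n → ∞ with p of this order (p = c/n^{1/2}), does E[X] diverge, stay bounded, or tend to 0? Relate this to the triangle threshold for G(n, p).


Number of potential triangles: C(116, 3) = 253460.
Each occurs with probability p³ ≈ (0.64993)³ ≈ 2.7454095e-01.
By linearity: E[X] = C(116, 3)·p³ ≈ 253460 · 2.7454095e-01 ≈ 69585.14984.
Since α = 1/2 < 1, p = c/n^{1/2} ≫ 1/n is above the triangle threshold p ~ 1/n. Asymptotically E[X] ~ (c³/6)·n^{3(1−α)} = (7³/6)·n^{1.5} → ∞; triangles are abundant w.h.p.

E[X] ≈ 69585.14984; in regime p = Θ(1/n^{1/2}) E[X] diverges (above the triangle threshold p ~ 1/n).


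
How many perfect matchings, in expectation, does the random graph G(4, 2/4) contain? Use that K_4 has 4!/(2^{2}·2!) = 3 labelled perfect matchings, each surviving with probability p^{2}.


K_4 has 4!/(2^{2}·2!) = 3 labelled perfect matchings.
For each such perfect matching H, let X_H = 1 if all 2 edges of H are present in G. Then P[X_H = 1] = p^{2} = (1/2)^{2} = 1/4.
Summing the indicators: E[X] = Σ_H E[X_H] = 3 · p^{2} = 3 · 1/4 = 3/4.
Numerically: E[X] ≈ 0.75.

E[X] = 3 · (1/2)^{2} = 3/4 ≈ 0.75.


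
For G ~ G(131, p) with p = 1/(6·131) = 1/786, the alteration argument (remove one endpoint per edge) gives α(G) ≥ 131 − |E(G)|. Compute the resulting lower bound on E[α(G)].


E[|E(G)|] = C(131, 2)·p = 8515 · (1/786) = 65/6.
E[α(G)] ≥ n − E[|E(G)|] = 131 − 65/6 = 721/6.
Numerically: ≈ 120.1667.
(This is only a lower bound; the true E[α(G)] may be larger.)

E[α(G)] ≥ 721/6 ≈ 120.1667.


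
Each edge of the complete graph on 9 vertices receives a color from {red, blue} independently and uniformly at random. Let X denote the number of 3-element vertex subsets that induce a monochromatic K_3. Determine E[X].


Let X = Σ_S X_S over the C(9, 3) = 84 subsets S of size 3, where X_S = 1 if the K_3 on S is monochromatic.
For a fixed S, the K_3 on S has C(3, 2) = 3 edges. P[all 3 edges red] = (1/2)^3, and likewise for blue, so P[monochromatic] = 2·(1/2)^3 = 2^{1 − 3} = 1/4.
By linearity of expectation: E[X] = C(9, 3) · 2^{1 − 3} = 84 · 1/4 = 21.
Numerically: E[X] ≈ 21.00000.

E[X] = C(9,3)·2^(1−C(3,2)) = 21 ≈ 21.00000.


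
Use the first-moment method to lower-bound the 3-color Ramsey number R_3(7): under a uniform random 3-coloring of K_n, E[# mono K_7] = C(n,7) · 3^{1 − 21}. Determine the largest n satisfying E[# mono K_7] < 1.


We need C(n, 7) · 3^{1 − 21} < 1, i.e. C(n, 7) < 3^{21 − 1} = 3486784401.
Check values of n near the boundary:
  n = 77: C(77, 7) = 2404808340; 2404808340 < 3486784401? YES
  n = 78: C(78, 7) = 2641902120; 2641902120 < 3486784401? YES
  n = 79: C(79, 7) = 2898753715; 2898753715 < 3486784401? YES
  n = 80: C(80, 7) = 3176716400; 3176716400 < 3486784401? YES
  n = 81: C(81, 7) = 3477216600; 3477216600 < 3486784401? YES
  n = 82: C(82, 7) = 3801756816; 3801756816 < 3486784401? NO
The largest n with C(n, 7) < 3486784401 is n = 81 (where E[X] = 42928600/43046721 ≈ 0.997256). Hence R_3(7) > 81, i.e. R_3(7) ≥ 82.

Largest n = 81; hence R_3(7) > 81.


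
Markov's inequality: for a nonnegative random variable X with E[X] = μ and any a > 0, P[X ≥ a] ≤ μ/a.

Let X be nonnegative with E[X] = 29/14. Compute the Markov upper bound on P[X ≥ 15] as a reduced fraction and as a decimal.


μ = E[X] = 29/14, a = 15.
Markov: P[X ≥ 15] ≤ μ/a = (29/14)/15 = 29/210.
Numerically: ≈ 0.138.
(Since a = 15 > μ = 2.071, the bound 29/210 is < 1 and informative.)

P[X ≥ 15] ≤ 29/210 ≈ 0.138.


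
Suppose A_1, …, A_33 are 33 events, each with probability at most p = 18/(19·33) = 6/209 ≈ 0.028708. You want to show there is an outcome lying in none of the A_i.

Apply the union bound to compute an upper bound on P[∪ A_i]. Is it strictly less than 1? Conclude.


Union bound: P[∪_{i=1}^{33} A_i] ≤ Σ_i P[A_i] ≤ 33·p = 33·(6/209) = 18/19.
Numerically: 18/19 ≈ 0.947368.
Is 18/19 < 1? YES.
Since P[∪ A_i] ≤ 18/19 < 1, the complement has P[∩ A_i^c] ≥ 1 − 18/19 = 1/19 > 0, so some outcome avoids every A_i.

33·p = 18/19 ≈ 0.947368; existence CERTIFIED by the union bound.


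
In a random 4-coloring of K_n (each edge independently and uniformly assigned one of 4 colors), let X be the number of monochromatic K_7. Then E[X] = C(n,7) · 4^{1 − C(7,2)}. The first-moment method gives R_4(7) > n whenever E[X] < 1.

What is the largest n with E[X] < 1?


We need C(n, 7) · 4^{1 − 21} < 1, i.e. C(n, 7) < 4^{21 − 1} = 1099511627776.
Check values of n near the boundary:
  n = 175: C(175, 7) = 883208107275; 883208107275 < 1099511627776? YES
  n = 176: C(176, 7) = 919790691600; 919790691600 < 1099511627776? YES
  n = 177: C(177, 7) = 957664425960; 957664425960 < 1099511627776? YES
  n = 178: C(178, 7) = 996867063280; 996867063280 < 1099511627776? YES
  n = 179: C(179, 7) = 1037437234460; 1037437234460 < 1099511627776? YES
  n = 180: C(180, 7) = 1079414463600; 1079414463600 < 1099511627776? YES
  n = 181: C(181, 7) = 1122839183400; 1122839183400 < 1099511627776? NO
The largest n with C(n, 7) < 1099511627776 is n = 180 (where E[X] = 67463403975/68719476736 ≈ 0.9817217). Hence R_4(7) > 180, i.e. R_4(7) ≥ 181.

Largest n = 180; hence R_4(7) > 180.


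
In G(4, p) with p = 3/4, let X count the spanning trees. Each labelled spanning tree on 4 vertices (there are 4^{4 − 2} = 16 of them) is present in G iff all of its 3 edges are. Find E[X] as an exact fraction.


K_4 has 4^{4 − 2} = 16 labelled spanning trees.
For each such spanning tree H, let X_H = 1 if all 3 edges of H are present in G. Then P[X_H = 1] = p^{3} = (3/4)^{3} = 27/64.
By linearity of expectation: E[X] = Σ_H E[X_H] = 16 · p^{3} = 16 · 27/64 = 27/4.
Numerically: E[X] ≈ 6.75.

E[X] = 16 · (3/4)^{3} = 27/4 ≈ 6.75.


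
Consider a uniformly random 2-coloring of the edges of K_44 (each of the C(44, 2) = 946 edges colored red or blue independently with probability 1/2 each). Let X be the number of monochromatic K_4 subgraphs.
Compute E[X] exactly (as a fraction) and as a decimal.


Let X = Σ_S X_S over the C(44, 4) = 135751 subsets S of size 4, where X_S = 1 if the K_4 on S is monochromatic.
For a fixed S, the K_4 on S has C(4, 2) = 6 edges. P[all 6 edges red] = (1/2)^6, and likewise for blue, so P[monochromatic] = 2·(1/2)^6 = 2^{1 − 6} = 1/32.
By linearity of expectation: E[X] = C(44, 4) · 2^{1 − 6} = 135751 · 1/32 = 135751/32.
Numerically: E[X] ≈ 4242.2188.

E[X] = C(44,4)·2^(1−C(4,2)) = 135751/32 ≈ 4242.2188.


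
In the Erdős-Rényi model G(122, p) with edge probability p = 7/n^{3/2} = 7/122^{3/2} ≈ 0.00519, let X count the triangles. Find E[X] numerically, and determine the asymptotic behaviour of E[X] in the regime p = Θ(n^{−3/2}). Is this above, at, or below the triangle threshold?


Number of potential triangles: C(122, 3) = 295240.
Each occurs with probability p³ ≈ (0.00519)³ ≈ 1.40176e-07.
By linearity: E[X] = C(122, 3)·p³ ≈ 295240 · 1.40176e-07 ≈ 0.041.
Since α = 3/2 > 1, p = c/n^{3/2} = o(1/n) is below the triangle threshold p ~ 1/n. Asymptotically E[X] ~ (c³/6)·n^{3(1−α)} = (7³/6)·n^{-1.5} → 0, so by Markov's inequality G has no triangles w.h.p.

E[X] ≈ 0.041; in regime p = Θ(1/n^{3/2}) E[X] tends to 0 (below the triangle threshold p ~ 1/n).


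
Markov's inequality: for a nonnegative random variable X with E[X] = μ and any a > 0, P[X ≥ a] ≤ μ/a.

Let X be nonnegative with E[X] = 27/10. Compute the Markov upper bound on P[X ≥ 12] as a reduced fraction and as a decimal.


μ = E[X] = 27/10, a = 12.
Markov: P[X ≥ 12] ≤ μ/a = (27/10)/12 = 9/40.
Numerically: ≈ 0.22500.
(Since a = 12 > μ = 2.70000, the bound 9/40 is < 1 and informative.)

P[X ≥ 12] ≤ 9/40 ≈ 0.22500.


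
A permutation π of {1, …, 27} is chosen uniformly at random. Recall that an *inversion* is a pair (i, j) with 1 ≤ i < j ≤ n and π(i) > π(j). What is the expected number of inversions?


Write X = Σ X_I over the C(27, 2) = 351 pairs i < j, with X_I the indicator of one inversion.
There are 351 indicators.
For each fixed pair i < j, the values π(i) and π(j) are two distinct elements of {1, …, 27} in uniformly random order; by symmetry P[π(i) > π(j)] = 1/2.
By linearity: E[X] = 351 · (1/2) = C(27, 2) · (1/2) = 351/2 = 351/2 ≈ 175.5000.

E[X] = 351/2 = 175.5000.


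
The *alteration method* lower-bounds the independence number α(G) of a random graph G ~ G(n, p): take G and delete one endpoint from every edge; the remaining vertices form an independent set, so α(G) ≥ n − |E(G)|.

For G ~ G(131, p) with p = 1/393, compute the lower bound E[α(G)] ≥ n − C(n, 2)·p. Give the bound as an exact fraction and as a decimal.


E[|E(G)|] = C(131, 2)·p = 8515 · (1/393) = 65/3.
E[α(G)] ≥ n − E[|E(G)|] = 131 − 65/3 = 328/3.
Numerically: ≈ 109.333333.
(This is only a lower bound; the true E[α(G)] may be larger.)

E[α(G)] ≥ 328/3 ≈ 109.333333.


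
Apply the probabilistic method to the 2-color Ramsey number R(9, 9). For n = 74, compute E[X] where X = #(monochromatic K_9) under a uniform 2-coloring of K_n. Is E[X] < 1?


E[X] = C(74, 9) · 2^{1 − 36} = 110524147514 · 2^{−35} = 110524147514/34359738368.
As a reduced fraction: E[X] = 55262073757/17179869184 ≈ 3.21668.
Is E[X] < 1? NO.
Since E[X] ≥ 1, the first-moment bound is inconclusive at n = 74; it does NOT by itself certify R(9, 9) > 74.

E[X] = 55262073757/17179869184 ≈ 3.21668; E[X] ≥ 1; first-moment method inconclusive here.


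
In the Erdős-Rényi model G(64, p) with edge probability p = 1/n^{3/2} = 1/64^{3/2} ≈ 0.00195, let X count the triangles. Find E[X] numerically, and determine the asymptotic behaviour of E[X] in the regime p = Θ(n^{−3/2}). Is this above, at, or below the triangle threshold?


Number of potential triangles: C(64, 3) = 41664.
Each occurs with probability p³ ≈ (0.00195)³ ≈ 7.45058e-09.
By linearity: E[X] = C(64, 3)·p³ ≈ 41664 · 7.45058e-09 ≈ 0.000.
Since α = 3/2 > 1, p = c/n^{3/2} = o(1/n) is below the triangle threshold p ~ 1/n. Asymptotically E[X] ~ (c³/6)·n^{3(1−α)} = (1³/6)·n^{-1.5} → 0, so by Markov's inequality G has no triangles w.h.p.

E[X] ≈ 0.000; in regime p = Θ(1/n^{3/2}) E[X] tends to 0 (below the triangle threshold p ~ 1/n).


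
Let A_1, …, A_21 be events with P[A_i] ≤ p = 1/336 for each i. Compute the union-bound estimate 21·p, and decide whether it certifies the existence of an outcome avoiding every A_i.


Union bound: P[∪_{i=1}^{21} A_i] ≤ Σ_i P[A_i] ≤ 21·p = 21·(1/336) = 1/16.
Numerically: 1/16 ≈ 0.06250.
Is 1/16 < 1? YES.
Since P[∪ A_i] ≤ 1/16 < 1, the complement has P[∩ A_i^c] ≥ 1 − 1/16 = 15/16 > 0, so some outcome avoids every A_i.

21·p = 1/16 ≈ 0.06250; existence CERTIFIED by the union bound.


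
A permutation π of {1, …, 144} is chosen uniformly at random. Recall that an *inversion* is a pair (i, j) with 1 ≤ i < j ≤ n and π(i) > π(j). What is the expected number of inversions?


Write X = Σ X_I over the C(144, 2) = 10296 pairs i < j, with X_I the indicator of one inversion.
There are 10296 indicators.
For each fixed pair i < j, the values π(i) and π(j) are two distinct elements of {1, …, 144} in uniformly random order; by symmetry P[π(i) > π(j)] = 1/2.
By linearity: E[X] = 10296 · (1/2) = C(144, 2) · (1/2) = 10296/2 = 5148 ≈ 5148.00000.

E[X] = 5148 = 5148.00000.


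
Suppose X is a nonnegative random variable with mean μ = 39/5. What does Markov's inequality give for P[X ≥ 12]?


μ = E[X] = 39/5, a = 12.
Markov: P[X ≥ 12] ≤ μ/a = (39/5)/12 = 13/20.
Numerically: ≈ 0.650.
(Since a = 12 > μ = 7.800, the bound 13/20 is < 1 and informative.)

P[X ≥ 12] ≤ 13/20 ≈ 0.650.


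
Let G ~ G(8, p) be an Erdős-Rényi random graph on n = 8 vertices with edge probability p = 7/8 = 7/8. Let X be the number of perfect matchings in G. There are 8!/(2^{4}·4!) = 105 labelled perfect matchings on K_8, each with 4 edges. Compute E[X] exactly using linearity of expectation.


K_8 has 8!/(2^{4}·4!) = 105 labelled perfect matchings.
For each such perfect matching H, let X_H = 1 if all 4 edges of H are present in G. Then P[X_H = 1] = p^{4} = (7/8)^{4} = 2401/4096.
By linearity of expectation: E[X] = Σ_H E[X_H] = 105 · p^{4} = 105 · 2401/4096 = 252105/4096.
Numerically: E[X] ≈ 61.549.

E[X] = 105 · (7/8)^{4} = 252105/4096 ≈ 61.549.


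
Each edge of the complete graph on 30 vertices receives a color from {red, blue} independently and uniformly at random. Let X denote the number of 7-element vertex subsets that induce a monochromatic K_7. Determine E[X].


Let X = Σ_S X_S over the C(30, 7) = 2035800 subsets S of size 7, where X_S = 1 if the K_7 on S is monochromatic.
For a fixed S, the K_7 on S has C(7, 2) = 21 edges. P[all 21 edges red] = (1/2)^21, and likewise for blue, so P[monochromatic] = 2·(1/2)^21 = 2^{1 − 21} = 1/1048576.
By linearity: E[X] = C(30, 7) · 2^{1 − 21} = 2035800 · 1/1048576 = 254475/131072.
Numerically: E[X] ≈ 1.9415.

E[X] = C(30,7)·2^(1−C(7,2)) = 254475/131072 ≈ 1.9415.


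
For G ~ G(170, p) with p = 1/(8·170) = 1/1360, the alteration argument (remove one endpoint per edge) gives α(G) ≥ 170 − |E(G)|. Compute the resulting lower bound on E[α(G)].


E[|E(G)|] = C(170, 2)·p = 14365 · (1/1360) = 169/16.
E[α(G)] ≥ n − E[|E(G)|] = 170 − 169/16 = 2551/16.
Numerically: ≈ 159.437500.
(This is only a lower bound; the true E[α(G)] may be larger.)

E[α(G)] ≥ 2551/16 ≈ 159.437500.


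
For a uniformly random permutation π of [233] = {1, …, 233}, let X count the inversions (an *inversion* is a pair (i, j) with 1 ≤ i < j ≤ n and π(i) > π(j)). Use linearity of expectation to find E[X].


Write X = Σ X_I over the C(233, 2) = 27028 pairs i < j, with X_I the indicator of one inversion.
There are 27028 indicators.
For each fixed pair i < j, the values π(i) and π(j) are two distinct elements of {1, …, 233} in uniformly random order; by symmetry P[π(i) > π(j)] = 1/2.
By linearity: E[X] = 27028 · (1/2) = C(233, 2) · (1/2) = 27028/2 = 13514 ≈ 13514.0000.

E[X] = 13514 = 13514.0000.


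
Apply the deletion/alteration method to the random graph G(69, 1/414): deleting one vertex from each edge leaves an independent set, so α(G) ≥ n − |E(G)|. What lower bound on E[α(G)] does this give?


E[|E(G)|] = C(69, 2)·p = 2346 · (1/414) = 17/3.
E[α(G)] ≥ n − E[|E(G)|] = 69 − 17/3 = 190/3.
Numerically: ≈ 63.333.
(This is only a lower bound; the true E[α(G)] may be larger.)

E[α(G)] ≥ 190/3 ≈ 63.333.


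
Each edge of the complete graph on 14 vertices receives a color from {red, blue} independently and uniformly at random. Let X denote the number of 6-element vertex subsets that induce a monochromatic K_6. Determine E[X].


Let X = Σ_S X_S over the C(14, 6) = 3003 subsets S of size 6, where X_S = 1 if the K_6 on S is monochromatic.
For a fixed S, the K_6 on S has C(6, 2) = 15 edges. P[all 15 edges red] = (1/2)^15, and likewise for blue, so P[monochromatic] = 2·(1/2)^15 = 2^{1 − 15} = 1/16384.
By linearity of expectation: E[X] = C(14, 6) · 2^{1 − 15} = 3003 · 1/16384 = 3003/16384.
Numerically: E[X] ≈ 0.1833.

E[X] = C(14,6)·2^(1−C(6,2)) = 3003/16384 ≈ 0.1833.


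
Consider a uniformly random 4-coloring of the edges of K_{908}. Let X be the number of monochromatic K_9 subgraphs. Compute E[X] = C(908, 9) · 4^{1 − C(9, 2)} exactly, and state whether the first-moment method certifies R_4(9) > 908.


E[X] = C(908, 9) · 4^{1 − 36} = 1111058428637338083100 · 4^{−35} = 1111058428637338083100/1180591620717411303424.
As a reduced fraction: E[X] = 277764607159334520775/295147905179352825856 ≈ 0.94110.
Is E[X] < 1? YES.
Since E[X] < 1, there exists a 4-coloring of K_{908} with no monochromatic K_9; hence R_4(9) > 908.

E[X] = 277764607159334520775/295147905179352825856 ≈ 0.94110; E[X] < 1, so R_4(9) > 908.


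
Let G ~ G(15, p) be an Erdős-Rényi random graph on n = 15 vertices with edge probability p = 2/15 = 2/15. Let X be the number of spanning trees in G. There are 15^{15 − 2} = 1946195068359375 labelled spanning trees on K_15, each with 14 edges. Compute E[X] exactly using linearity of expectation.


K_15 has 15^{15 − 2} = 1946195068359375 labelled spanning trees.
For each such spanning tree H, let X_H = 1 if all 14 edges of H are present in G. Then P[X_H = 1] = p^{14} = (2/15)^{14} = 16384/29192926025390625.
By linearity of expectation: E[X] = Σ_H E[X_H] = 1946195068359375 · p^{14} = 1946195068359375 · 16384/29192926025390625 = 16384/15.
Numerically: E[X] ≈ 1.09e+03.

E[X] = 1946195068359375 · (2/15)^{14} = 16384/15 ≈ 1.09e+03.
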